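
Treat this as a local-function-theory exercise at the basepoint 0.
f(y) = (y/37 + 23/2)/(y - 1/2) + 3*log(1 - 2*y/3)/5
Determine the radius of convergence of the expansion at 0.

The radius of convergence is 1/2.

Denominator factor (y - 1/2): pole of order 1 at 1/2, modulus 1/2.
Branch term (3/5)*log(1 - y/(3/2)): its argument vanishes at y = 3/2, a logarithmic branch point, modulus 3/2.
The radius of convergence is the smallest modulus among the singular points: 1/2.


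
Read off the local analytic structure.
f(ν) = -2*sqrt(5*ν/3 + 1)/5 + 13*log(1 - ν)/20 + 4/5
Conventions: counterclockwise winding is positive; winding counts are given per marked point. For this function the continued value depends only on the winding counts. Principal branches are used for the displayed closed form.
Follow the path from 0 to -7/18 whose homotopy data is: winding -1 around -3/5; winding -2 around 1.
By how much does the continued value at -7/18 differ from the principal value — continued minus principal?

The rational part is single-valued and drops out of the difference; each branch term changes only by its own monodromy.
(-2/5)*sqrt(1 - ν/(-3/5)): winding -1 is odd, the square root flips sign, contributing -2*(-2/5)*sqrt(1 - (-7/18)/(-3/5)) = -2*(-2/5)*sqrt(19/54) = (2/45)*sqrt(114).
(13/20)*log(1 - ν/(1)): each positive loop around 1 adds 2*pi*i to the log, so winding -2 contributes (13/20)*(-2)*2*pi*i = -(13/5)*pi*i.
Summing the contributions at ν = -7/18 gives ((2/45)*sqrt(114)) - ((13/5)*pi)*i.

Continued minus principal equals ((2/45)*sqrt(114)) - ((13/5)*pi)*i.


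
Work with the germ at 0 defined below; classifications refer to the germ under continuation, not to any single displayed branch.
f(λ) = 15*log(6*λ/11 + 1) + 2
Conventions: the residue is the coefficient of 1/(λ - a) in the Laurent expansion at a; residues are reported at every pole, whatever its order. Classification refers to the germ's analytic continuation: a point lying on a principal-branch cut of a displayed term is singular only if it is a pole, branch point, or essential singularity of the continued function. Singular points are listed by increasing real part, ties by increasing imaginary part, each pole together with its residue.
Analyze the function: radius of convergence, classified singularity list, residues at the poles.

Branch term (15)*log(1 - λ/(-11/6)): its argument vanishes at λ = -11/6, a logarithmic branch point, modulus 11/6.
The radius of convergence is the smallest modulus among the singular points: 11/6.

Radius of convergence at 0: 11/6.
At -11/6: a logarithmic branch point.


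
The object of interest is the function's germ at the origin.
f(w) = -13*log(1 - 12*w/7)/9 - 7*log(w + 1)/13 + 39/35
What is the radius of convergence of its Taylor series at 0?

Branch term (-13/9)*log(1 - w/(7/12)): its argument vanishes at w = 7/12, a logarithmic branch point, modulus 7/12.
Branch term (-7/13)*log(1 - w/(-1)): its argument vanishes at w = -1, a logarithmic branch point, modulus 1.
The radius of convergence is the smallest modulus among the singular points: 7/12.

The radius of convergence is 7/12.


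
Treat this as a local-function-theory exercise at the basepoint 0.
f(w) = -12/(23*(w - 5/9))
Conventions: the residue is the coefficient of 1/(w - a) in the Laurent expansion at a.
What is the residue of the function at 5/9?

The residue is -12/23.

At the order-1 pole 5/9 set g(w) = (w - (5/9))*f(w) = -12/23.
Simple pole: residue = g(a) at a = 5/9, which is -12/23.


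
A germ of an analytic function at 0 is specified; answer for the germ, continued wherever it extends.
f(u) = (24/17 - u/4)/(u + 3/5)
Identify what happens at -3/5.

The denominator factor u + 3/5 vanishes at -3/5 and appears to the power 1; the numerator there equals 531/340, nonzero, and no other factor vanishes.
Hence a pole whose order is the multiplicity, 1.

The point is a pole of order 1.


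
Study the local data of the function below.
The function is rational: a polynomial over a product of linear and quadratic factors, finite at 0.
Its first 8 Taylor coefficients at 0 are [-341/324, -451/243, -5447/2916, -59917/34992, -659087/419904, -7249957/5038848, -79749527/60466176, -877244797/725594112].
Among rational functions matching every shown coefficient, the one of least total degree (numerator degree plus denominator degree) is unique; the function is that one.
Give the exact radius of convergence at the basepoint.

No rational of total degree below 3 reproduces all 8 coefficients; solving the [2/1] Pade equations on them gives f(κ) = (2*κ**2/11 + 35*κ/36 + 31/27)/(κ - 12/11), whose expansion matches every shown term.
Denominator factor (κ - 12/11): pole of order 1 at 12/11, modulus 12/11.
The radius of convergence is the smallest modulus among the singular points: 12/11.

The radius of convergence is 12/11.


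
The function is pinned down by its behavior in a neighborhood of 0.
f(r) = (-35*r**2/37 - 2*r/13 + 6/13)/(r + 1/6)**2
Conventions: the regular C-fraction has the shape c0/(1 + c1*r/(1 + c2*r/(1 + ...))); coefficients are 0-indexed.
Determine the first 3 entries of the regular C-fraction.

Taylor coefficients (expand at 0): a_0 = 216/13, a_1 = -2664/13, a_2 = 878724/481.
c0 = a_0 = 216/13. Peel one level at a time: if S = 1 + c*r/S' with S'(0) = 1, then c is the r-coefficient of S and S' = c*r/(S - 1).
S_1 = c0/f = 1 + (37/3)*r + (28079/666)*r^2 + ...; c1 = 37/3.
S_2 = c1*r/(S_1 - 1) = 1 + (-28079/8214)*r + ...; c2 = -28079/8214.

The regular C-fraction coefficients are [216/13, 37/3, -28079/8214].


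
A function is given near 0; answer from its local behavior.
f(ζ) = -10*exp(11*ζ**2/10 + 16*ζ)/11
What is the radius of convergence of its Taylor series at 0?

The radius of convergence is infinite.

The factor exp(11*ζ**2/10 + 16*ζ) is entire and contributes no finite singular point.
The polynomial part has no poles.
No finite singular points: the Taylor series at 0 converges everywhere.


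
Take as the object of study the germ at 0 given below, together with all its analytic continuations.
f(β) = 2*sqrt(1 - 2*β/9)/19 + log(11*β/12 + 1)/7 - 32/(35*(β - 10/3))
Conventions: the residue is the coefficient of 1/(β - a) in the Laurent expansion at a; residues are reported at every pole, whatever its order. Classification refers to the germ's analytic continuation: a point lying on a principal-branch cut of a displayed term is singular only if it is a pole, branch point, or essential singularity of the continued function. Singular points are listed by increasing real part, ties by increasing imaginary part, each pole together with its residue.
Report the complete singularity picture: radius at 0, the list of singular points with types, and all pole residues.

Denominator factor (β - 10/3): pole of order 1 at 10/3, modulus 10/3.
Branch term (1/7)*log(1 - β/(-12/11)): its argument vanishes at β = -12/11, a logarithmic branch point, modulus 12/11.
Branch term (2/19)*sqrt(1 - β/(9/2)): its argument vanishes at β = 9/2, a square-root branch point, modulus 9/2.
The radius of convergence is the smallest modulus among the singular points: 12/11.
The branch terms are analytic at 10/3 and contribute nothing to the residue; only the rational part matters.
At the order-1 pole 10/3 set g(β) = (β - (10/3))*(rational part) = -32/35.
Simple pole: residue = g(a) at a = 10/3, which is -32/35.
List the singular points by increasing real part (a conjugate pair: the negative imaginary part first).

Radius of convergence at 0: 12/11.
At -12/11: a logarithmic branch point.
At 10/3: a pole of order 1; residue -32/35.
At 9/2: an algebraic (square-root) branch point.


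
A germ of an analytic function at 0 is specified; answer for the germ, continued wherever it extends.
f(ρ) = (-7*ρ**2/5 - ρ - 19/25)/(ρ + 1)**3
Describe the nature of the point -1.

The point is a pole of order 3.

The denominator factor ρ + 1 vanishes at -1 and appears to the power 3; the numerator there equals -29/25, nonzero, and no other factor vanishes.
Hence a pole whose order is the multiplicity, 3.


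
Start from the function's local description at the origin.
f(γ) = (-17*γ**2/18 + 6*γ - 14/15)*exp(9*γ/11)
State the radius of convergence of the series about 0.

The radius of convergence is infinite.

The factor exp(9*γ/11) is entire and contributes no finite singular point.
The polynomial part has no poles.
No finite singular points: the Taylor series at 0 converges everywhere.


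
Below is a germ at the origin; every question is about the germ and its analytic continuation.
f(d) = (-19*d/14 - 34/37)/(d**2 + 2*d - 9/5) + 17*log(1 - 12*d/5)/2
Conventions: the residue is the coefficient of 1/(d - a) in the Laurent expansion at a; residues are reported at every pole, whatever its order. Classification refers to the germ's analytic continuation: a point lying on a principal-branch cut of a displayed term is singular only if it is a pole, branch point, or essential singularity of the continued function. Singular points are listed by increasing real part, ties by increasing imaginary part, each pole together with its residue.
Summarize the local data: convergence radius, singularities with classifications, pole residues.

Denominator factor (d**2 + 2*d - 9/5): discriminant 56/5, real irrational roots -1 + (1/5)*sqrt(70) and -1 - (1/5)*sqrt(70); poles of order 1, moduli -1 + (1/5)*sqrt(70) and 1 + (1/5)*sqrt(70).
Branch term (17/2)*log(1 - d/(5/12)): its argument vanishes at d = 5/12, a logarithmic branch point, modulus 5/12.
The radius of convergence is the smallest modulus among the singular points: 5/12.
The branch term is analytic at -1 - (1/5)*sqrt(70) and contributes nothing to the residue; only the rational part matters.
The factor d**2 + 2*d - 9/5 splits as (d - a)(d - a') with a = -1 - (1/5)*sqrt(70), a' = -1 + (1/5)*sqrt(70). At the order-1 pole a set g(d) = (d - a)*(rational part) = [-19*d/14 - 34/37] / (d - a').
Simple pole: residue = g(a) at a = -1 - (1/5)*sqrt(70), which is -19/28 - (227/14504)*sqrt(70).
The branch term is analytic at -1 + (1/5)*sqrt(70) and contributes nothing to the residue; only the rational part matters.
The factor d**2 + 2*d - 9/5 splits as (d - a)(d - a') with a = -1 + (1/5)*sqrt(70), a' = -1 - (1/5)*sqrt(70). At the order-1 pole a set g(d) = (d - a)*(rational part) = [-19*d/14 - 34/37] / (d - a').
Simple pole: residue = g(a) at a = -1 + (1/5)*sqrt(70), which is -19/28 + (227/14504)*sqrt(70).
List the singular points by increasing real part (a conjugate pair: the negative imaginary part first).

Radius of convergence at 0: 5/12.
At -1 - (1/5)*sqrt(70): a pole of order 1; residue -19/28 - (227/14504)*sqrt(70).
At 5/12: a logarithmic branch point.
At -1 + (1/5)*sqrt(70): a pole of order 1; residue -19/28 + (227/14504)*sqrt(70).


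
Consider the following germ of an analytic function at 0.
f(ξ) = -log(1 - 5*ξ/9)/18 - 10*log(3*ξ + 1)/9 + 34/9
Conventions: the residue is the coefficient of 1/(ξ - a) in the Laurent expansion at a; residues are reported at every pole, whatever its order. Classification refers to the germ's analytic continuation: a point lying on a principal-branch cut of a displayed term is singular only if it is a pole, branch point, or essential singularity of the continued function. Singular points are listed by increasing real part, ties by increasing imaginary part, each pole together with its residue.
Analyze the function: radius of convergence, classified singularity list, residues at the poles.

Branch term (-10/9)*log(1 - ξ/(-1/3)): its argument vanishes at ξ = -1/3, a logarithmic branch point, modulus 1/3.
Branch term (-1/18)*log(1 - ξ/(9/5)): its argument vanishes at ξ = 9/5, a logarithmic branch point, modulus 9/5.
The radius of convergence is the smallest modulus among the singular points: 1/3.
List the singular points by increasing real part (a conjugate pair: the negative imaginary part first).

Radius of convergence at 0: 1/3.
At -1/3: a logarithmic branch point.
At 9/5: a logarithmic branch point.


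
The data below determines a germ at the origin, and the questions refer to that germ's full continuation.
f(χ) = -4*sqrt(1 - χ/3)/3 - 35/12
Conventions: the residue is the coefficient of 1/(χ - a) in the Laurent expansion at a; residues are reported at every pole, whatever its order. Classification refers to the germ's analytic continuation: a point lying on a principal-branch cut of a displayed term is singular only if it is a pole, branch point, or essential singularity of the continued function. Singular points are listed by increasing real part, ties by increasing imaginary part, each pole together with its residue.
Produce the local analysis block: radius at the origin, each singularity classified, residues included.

Branch term (-4/3)*sqrt(1 - χ/(3)): its argument vanishes at χ = 3, a square-root branch point, modulus 3.
The radius of convergence is the smallest modulus among the singular points: 3.

Radius of convergence at 0: 3.
At 3: an algebraic (square-root) branch point.


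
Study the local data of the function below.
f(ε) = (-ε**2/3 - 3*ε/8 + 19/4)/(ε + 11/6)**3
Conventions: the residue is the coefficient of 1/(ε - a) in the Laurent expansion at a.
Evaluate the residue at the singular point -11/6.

The residue is -1/3.

At the order-3 pole -11/6 set g(ε) = (ε - (-11/6))^3*f(ε) = -ε**2/3 - 3*ε/8 + 19/4.
Order-3 pole: residue = g''(a)/2; g''(-11/6) = -2/3, so the residue is -1/3.


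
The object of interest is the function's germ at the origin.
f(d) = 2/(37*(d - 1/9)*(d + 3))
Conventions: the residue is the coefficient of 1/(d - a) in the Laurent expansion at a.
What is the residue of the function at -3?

At the order-1 pole -3 set g(d) = (d - (-3))*f(d) = 2/(37*(d - 1/9)).
Simple pole: residue = g(a) at a = -3, which is -9/518.

The residue is -9/518.


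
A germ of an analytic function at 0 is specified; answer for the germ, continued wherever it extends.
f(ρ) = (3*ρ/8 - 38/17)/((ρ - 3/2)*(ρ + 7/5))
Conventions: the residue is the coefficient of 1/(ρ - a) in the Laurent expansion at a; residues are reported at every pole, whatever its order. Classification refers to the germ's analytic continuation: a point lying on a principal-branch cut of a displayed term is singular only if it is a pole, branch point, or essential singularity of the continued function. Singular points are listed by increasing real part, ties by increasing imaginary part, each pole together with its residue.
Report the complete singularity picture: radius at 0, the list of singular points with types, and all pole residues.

Denominator factor (ρ + 7/5): pole of order 1 at -7/5, modulus 7/5.
Denominator factor (ρ - 3/2): pole of order 1 at 3/2, modulus 3/2.
The radius of convergence is the smallest modulus among the singular points: 7/5.
At the order-1 pole -7/5 set g(ρ) = (ρ - (-7/5))*f(ρ) = (3*ρ/8 - 38/17)/(ρ - 3/2).
Simple pole: residue = g(a) at a = -7/5, which is 1877/1972.
At the order-1 pole 3/2 set g(ρ) = (ρ - (3/2))*f(ρ) = (3*ρ/8 - 38/17)/(ρ + 7/5).
Simple pole: residue = g(a) at a = 3/2, which is -2275/3944.
List the singular points by increasing real part (a conjugate pair: the negative imaginary part first).

Radius of convergence at 0: 7/5.
At -7/5: a pole of order 1; residue 1877/1972.
At 3/2: a pole of order 1; residue -2275/3944.


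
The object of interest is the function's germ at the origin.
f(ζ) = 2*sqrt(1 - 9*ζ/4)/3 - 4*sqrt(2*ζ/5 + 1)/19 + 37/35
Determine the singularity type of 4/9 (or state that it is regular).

The point is an algebraic (square-root) branch point.

The term (2/3)*sqrt(1 - ζ/(4/9)) has argument 1 - 4/9/(4/9) = 0 at 4/9: a square-root (algebraic, two-sheeted) branch point; the remaining terms are analytic or single-valued there.


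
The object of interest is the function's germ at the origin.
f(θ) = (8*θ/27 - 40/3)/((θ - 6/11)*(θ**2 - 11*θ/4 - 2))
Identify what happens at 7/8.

The point is a regular point.

Denominator factors: θ - 6/11 = 29/88 at θ = 7/8; θ**2 - 11*θ/4 - 2 = -233/64 at θ = 7/8 — none vanishes.
So the germ continues analytically to 7/8.


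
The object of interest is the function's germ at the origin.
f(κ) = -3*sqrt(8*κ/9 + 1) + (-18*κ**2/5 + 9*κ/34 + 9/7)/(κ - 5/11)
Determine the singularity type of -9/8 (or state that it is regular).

The point is an algebraic (square-root) branch point.

The term (-3)*sqrt(1 - κ/(-9/8)) has argument 1 - -9/8/(-9/8) = 0 at -9/8: a square-root (algebraic, two-sheeted) branch point; the remaining terms are analytic or single-valued there.


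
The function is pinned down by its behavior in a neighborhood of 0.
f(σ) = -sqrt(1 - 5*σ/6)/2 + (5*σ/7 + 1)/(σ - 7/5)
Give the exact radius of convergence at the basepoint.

Denominator factor (σ - 7/5): pole of order 1 at 7/5, modulus 7/5.
Branch term (-1/2)*sqrt(1 - σ/(6/5)): its argument vanishes at σ = 6/5, a square-root branch point, modulus 6/5.
The radius of convergence is the smallest modulus among the singular points: 6/5.

The radius of convergence is 6/5.


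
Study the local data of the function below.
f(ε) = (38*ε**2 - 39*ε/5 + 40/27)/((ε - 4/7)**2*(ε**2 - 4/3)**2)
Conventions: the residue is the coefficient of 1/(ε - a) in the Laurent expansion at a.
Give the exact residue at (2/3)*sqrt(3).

The factor ε**2 - 4/3 splits as (ε - a)(ε - a') with a = (2/3)*sqrt(3), a' = -(2/3)*sqrt(3). At the order-2 pole a set g(ε) = (ε - a)^2*f(ε) = [(38*ε**2 - 39*ε/5 + 40/27)/(ε - 4/7)**2] / (ε - a')^2.
Order-2 pole: residue = g'(a); g'((2/3)*sqrt(3)) = -45607681/1620896 - (69989983/4052240)*sqrt(3), so the residue is -45607681/1620896 - (69989983/4052240)*sqrt(3).

The residue is -45607681/1620896 - (69989983/4052240)*sqrt(3).


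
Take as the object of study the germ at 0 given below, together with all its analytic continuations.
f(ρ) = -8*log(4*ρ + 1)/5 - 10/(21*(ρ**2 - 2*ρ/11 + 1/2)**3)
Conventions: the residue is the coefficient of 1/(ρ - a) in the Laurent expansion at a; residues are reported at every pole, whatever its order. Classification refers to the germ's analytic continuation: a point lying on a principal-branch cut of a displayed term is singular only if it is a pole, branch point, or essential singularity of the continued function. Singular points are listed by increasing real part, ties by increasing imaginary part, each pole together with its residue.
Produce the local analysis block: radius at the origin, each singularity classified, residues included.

Radius of convergence at 0: 1/4.
At -1/4: a logarithmic branch point.
At (1/11) - ((1/22)*sqrt(238))*i: a pole of order 3; residue -((805255/23592226)*sqrt(238))*i.
At (1/11) + ((1/22)*sqrt(238))*i: a pole of order 3; residue ((805255/23592226)*sqrt(238))*i.

Denominator factor (ρ**2 - 2*ρ/11 + 1/2)^3: discriminant -238/121, complex-conjugate roots (1/11) + ((1/22)*sqrt(238))*i and (1/11) - ((1/22)*sqrt(238))*i; poles of order 3, moduli (1/2)*sqrt(2) and (1/2)*sqrt(2).
Branch term (-8/5)*log(1 - ρ/(-1/4)): its argument vanishes at ρ = -1/4, a logarithmic branch point, modulus 1/4.
The radius of convergence is the smallest modulus among the singular points: 1/4.
The branch term is analytic at (1/11) - ((1/22)*sqrt(238))*i and contributes nothing to the residue; only the rational part matters.
The factor ρ**2 - 2*ρ/11 + 1/2 splits as (ρ - a)(ρ - a') with a = (1/11) - ((1/22)*sqrt(238))*i, a' = (1/11) + ((1/22)*sqrt(238))*i. At the order-3 pole a set g(ρ) = (ρ - a)^3*(rational part) = [-10/21] / (ρ - a')^3.
Order-3 pole: residue = g''(a)/2; g''((1/11) - ((1/22)*sqrt(238))*i) = -((805255/11796113)*sqrt(238))*i, so the residue is -((805255/23592226)*sqrt(238))*i.
The branch term is analytic at (1/11) + ((1/22)*sqrt(238))*i and contributes nothing to the residue; only the rational part matters.
The factor ρ**2 - 2*ρ/11 + 1/2 splits as (ρ - a)(ρ - a') with a = (1/11) + ((1/22)*sqrt(238))*i, a' = (1/11) - ((1/22)*sqrt(238))*i. At the order-3 pole a set g(ρ) = (ρ - a)^3*(rational part) = [-10/21] / (ρ - a')^3.
Order-3 pole: residue = g''(a)/2; g''((1/11) + ((1/22)*sqrt(238))*i) = ((805255/11796113)*sqrt(238))*i, so the residue is ((805255/23592226)*sqrt(238))*i.
List the singular points by increasing real part (a conjugate pair: the negative imaginary part first).


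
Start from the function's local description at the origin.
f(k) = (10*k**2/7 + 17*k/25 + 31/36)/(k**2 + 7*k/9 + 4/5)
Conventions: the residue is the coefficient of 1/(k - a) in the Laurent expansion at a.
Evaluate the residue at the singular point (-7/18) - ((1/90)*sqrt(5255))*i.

The factor k**2 + 7*k/9 + 4/5 splits as (k - a)(k - a') with a = (-7/18) - ((1/90)*sqrt(5255))*i, a' = (-7/18) + ((1/90)*sqrt(5255))*i. At the order-1 pole a set g(k) = (k - a)*f(k) = [10*k**2/7 + 17*k/25 + 31/36] / (k - a').
Simple pole: residue = g(a) at a = (-7/18) - ((1/90)*sqrt(5255))*i, which is (-97/450) - ((6469/6621300)*sqrt(5255))*i.

The residue is (-97/450) - ((6469/6621300)*sqrt(5255))*i.


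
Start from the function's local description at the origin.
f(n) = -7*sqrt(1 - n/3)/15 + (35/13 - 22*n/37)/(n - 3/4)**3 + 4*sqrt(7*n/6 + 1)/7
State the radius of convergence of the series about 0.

Denominator factor (n - 3/4)^3: pole of order 3 at 3/4, modulus 3/4.
Branch term (4/7)*sqrt(1 - n/(-6/7)): its argument vanishes at n = -6/7, a square-root branch point, modulus 6/7.
Branch term (-7/15)*sqrt(1 - n/(3)): its argument vanishes at n = 3, a square-root branch point, modulus 3.
The radius of convergence is the smallest modulus among the singular points: 3/4.

The radius of convergence is 3/4.


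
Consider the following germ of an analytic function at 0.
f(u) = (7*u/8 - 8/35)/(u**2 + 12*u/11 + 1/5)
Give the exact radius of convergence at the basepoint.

The radius of convergence is 6/11 - (1/55)*sqrt(295).

Denominator factor (u**2 + 12*u/11 + 1/5): discriminant 236/605, real irrational roots -6/11 + (1/55)*sqrt(295) and -6/11 - (1/55)*sqrt(295); poles of order 1, moduli 6/11 - (1/55)*sqrt(295) and 6/11 + (1/55)*sqrt(295).
The radius of convergence is the smallest modulus among the singular points: 6/11 - (1/55)*sqrt(295).


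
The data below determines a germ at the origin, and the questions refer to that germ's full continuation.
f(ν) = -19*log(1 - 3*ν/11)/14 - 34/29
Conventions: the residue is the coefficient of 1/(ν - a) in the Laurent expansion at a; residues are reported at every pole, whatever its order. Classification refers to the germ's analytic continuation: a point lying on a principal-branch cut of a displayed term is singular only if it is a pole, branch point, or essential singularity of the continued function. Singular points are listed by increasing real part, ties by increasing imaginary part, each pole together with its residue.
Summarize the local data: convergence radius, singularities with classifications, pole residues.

Branch term (-19/14)*log(1 - ν/(11/3)): its argument vanishes at ν = 11/3, a logarithmic branch point, modulus 11/3.
The radius of convergence is the smallest modulus among the singular points: 11/3.

Radius of convergence at 0: 11/3.
At 11/3: a logarithmic branch point.


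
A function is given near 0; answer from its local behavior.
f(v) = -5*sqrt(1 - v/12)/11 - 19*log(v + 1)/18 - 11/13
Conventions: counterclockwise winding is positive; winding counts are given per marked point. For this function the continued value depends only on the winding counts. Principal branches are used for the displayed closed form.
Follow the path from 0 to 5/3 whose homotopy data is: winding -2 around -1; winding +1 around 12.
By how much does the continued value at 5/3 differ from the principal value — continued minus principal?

The rational part is single-valued and drops out of the difference; each branch term changes only by its own monodromy.
(-19/18)*log(1 - v/(-1)): each positive loop around -1 adds 2*pi*i to the log, so winding -2 contributes (-19/18)*(-2)*2*pi*i = (38/9)*pi*i.
(-5/11)*sqrt(1 - v/(12)): winding +1 is odd, the square root flips sign, contributing -2*(-5/11)*sqrt(1 - (5/3)/(12)) = -2*(-5/11)*sqrt(31/36) = (5/33)*sqrt(31).
Summing the contributions at v = 5/3 gives ((5/33)*sqrt(31)) + ((38/9)*pi)*i.

Continued minus principal equals ((5/33)*sqrt(31)) + ((38/9)*pi)*i.


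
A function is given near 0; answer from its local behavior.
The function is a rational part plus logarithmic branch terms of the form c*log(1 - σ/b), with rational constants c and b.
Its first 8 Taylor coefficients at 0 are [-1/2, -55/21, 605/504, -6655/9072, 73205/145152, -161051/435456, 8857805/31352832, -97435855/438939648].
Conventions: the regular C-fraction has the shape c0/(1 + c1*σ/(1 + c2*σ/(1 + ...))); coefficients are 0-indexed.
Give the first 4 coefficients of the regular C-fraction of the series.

Taylor coefficients (read off): a_0 = -1/2, a_1 = -55/21, a_2 = 605/504, a_3 = -6655/9072.
c0 = a_0 = -1/2. Peel one level at a time: if S = 1 + c*σ/S' with S'(0) = 1, then c is the σ-coefficient of S and S' = c*σ/(S - 1).
S_1 = c0/f = 1 + (-110/21)*σ + (17545/588)*σ^2 + ...; c1 = -110/21.
S_2 = c1*σ/(S_1 - 1) = 1 + (319/56)*σ + (-121/1728)*σ^2 + ...; c2 = 319/56.
S_3 = c2*σ/(S_2 - 1) = 1 + (77/6264)*σ + ...; c3 = 77/6264.

The regular C-fraction coefficients are [-1/2, -110/21, 319/56, 77/6264].


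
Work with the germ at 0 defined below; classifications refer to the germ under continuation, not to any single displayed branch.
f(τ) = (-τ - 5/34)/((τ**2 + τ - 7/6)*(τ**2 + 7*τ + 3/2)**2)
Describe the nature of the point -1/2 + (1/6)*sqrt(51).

The denominator factor τ**2 + τ - 7/6 vanishes at -1/2 + (1/6)*sqrt(51) and appears to the power 1; the numerator there equals 6/17 - (1/6)*sqrt(51), nonzero, and no other factor vanishes.
Hence a pole whose order is the multiplicity, 1.

The point is a pole of order 1.


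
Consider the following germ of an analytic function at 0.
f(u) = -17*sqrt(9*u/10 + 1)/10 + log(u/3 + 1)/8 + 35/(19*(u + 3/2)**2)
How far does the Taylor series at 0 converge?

The radius of convergence is 10/9.

Denominator factor (u + 3/2)^2: pole of order 2 at -3/2, modulus 3/2.
Branch term (1/8)*log(1 - u/(-3)): its argument vanishes at u = -3, a logarithmic branch point, modulus 3.
Branch term (-17/10)*sqrt(1 - u/(-10/9)): its argument vanishes at u = -10/9, a square-root branch point, modulus 10/9.
The radius of convergence is the smallest modulus among the singular points: 10/9.


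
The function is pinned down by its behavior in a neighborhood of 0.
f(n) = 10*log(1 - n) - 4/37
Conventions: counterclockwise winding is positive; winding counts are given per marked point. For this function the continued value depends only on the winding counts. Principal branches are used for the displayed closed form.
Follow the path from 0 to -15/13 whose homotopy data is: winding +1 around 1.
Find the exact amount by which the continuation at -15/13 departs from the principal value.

Continued minus principal equals (20)*pi*i.

The rational part is single-valued and drops out of the difference; each branch term changes only by its own monodromy.
(10)*log(1 - n/(1)): each positive loop around 1 adds 2*pi*i to the log, so winding +1 contributes (10)*(1)*2*pi*i = (20)*pi*i.
Summing the contributions at n = -15/13 gives (20)*pi*i.


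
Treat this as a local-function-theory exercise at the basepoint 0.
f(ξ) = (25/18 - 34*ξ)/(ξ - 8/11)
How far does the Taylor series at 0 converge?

Denominator factor (ξ - 8/11): pole of order 1 at 8/11, modulus 8/11.
The radius of convergence is the smallest modulus among the singular points: 8/11.

The radius of convergence is 8/11.


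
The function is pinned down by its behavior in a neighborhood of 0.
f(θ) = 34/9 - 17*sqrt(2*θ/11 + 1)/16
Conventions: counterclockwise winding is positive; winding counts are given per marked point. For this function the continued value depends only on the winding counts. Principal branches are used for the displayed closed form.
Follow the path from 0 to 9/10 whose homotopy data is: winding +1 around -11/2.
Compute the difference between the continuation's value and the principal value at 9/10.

Continued minus principal equals (17/55)*sqrt(55).

The rational part is single-valued and drops out of the difference; each branch term changes only by its own monodromy.
(-17/16)*sqrt(1 - θ/(-11/2)): winding +1 is odd, the square root flips sign, contributing -2*(-17/16)*sqrt(1 - (9/10)/(-11/2)) = -2*(-17/16)*sqrt(64/55) = (17/55)*sqrt(55).
Summing the contributions at θ = 9/10 gives (17/55)*sqrt(55).


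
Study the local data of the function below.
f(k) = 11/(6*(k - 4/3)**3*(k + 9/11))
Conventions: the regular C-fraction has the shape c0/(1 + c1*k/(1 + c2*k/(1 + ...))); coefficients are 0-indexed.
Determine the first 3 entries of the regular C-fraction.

The regular C-fraction coefficients are [-121/128, -37/36, -153/148].

Taylor coefficients (expand at 0): a_0 = -121/128, a_1 = -4477/4608, a_2 = -166133/82944.
c0 = a_0 = -121/128. Peel one level at a time: if S = 1 + c*k/S' with S'(0) = 1, then c is the k-coefficient of S and S' = c*k/(S - 1).
S_1 = c0/f = 1 + (-37/36)*k + (-17/16)*k^2 + ...; c1 = -37/36.
S_2 = c1*k/(S_1 - 1) = 1 + (-153/148)*k + ...; c2 = -153/148.


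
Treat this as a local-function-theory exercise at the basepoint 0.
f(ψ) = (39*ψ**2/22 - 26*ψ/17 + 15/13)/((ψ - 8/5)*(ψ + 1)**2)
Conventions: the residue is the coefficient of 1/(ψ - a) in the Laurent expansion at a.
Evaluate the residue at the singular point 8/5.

At the order-1 pole 8/5 set g(ψ) = (ψ - (8/5))*f(ψ) = (39*ψ**2/22 - 26*ψ/17 + 15/13)/(ψ + 1)**2.
Simple pole: residue = g(a) at a = 8/5, which is 197213/410839.

The residue is 197213/410839.


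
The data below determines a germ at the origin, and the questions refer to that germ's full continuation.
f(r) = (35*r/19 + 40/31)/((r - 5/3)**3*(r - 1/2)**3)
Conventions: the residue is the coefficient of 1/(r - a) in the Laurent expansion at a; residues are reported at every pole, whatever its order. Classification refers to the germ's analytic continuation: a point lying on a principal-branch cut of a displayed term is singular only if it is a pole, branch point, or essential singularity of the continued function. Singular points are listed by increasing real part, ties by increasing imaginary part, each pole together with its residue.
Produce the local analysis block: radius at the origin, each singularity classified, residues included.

Denominator factor (r - 5/3)^3: pole of order 3 at 5/3, modulus 5/3.
Denominator factor (r - 1/2)^3: pole of order 3 at 1/2, modulus 1/2.
The radius of convergence is the smallest modulus among the singular points: 1/2.
At the order-3 pole 1/2 set g(r) = (r - (1/2))^3*f(r) = (35*r/19 + 40/31)/(r - 5/3)**3.
Order-3 pole: residue = g''(a)/2; g''(1/2) = -180597600/9899323, so the residue is -90298800/9899323.
At the order-3 pole 5/3 set g(r) = (r - (5/3))^3*f(r) = (35*r/19 + 40/31)/(r - 1/2)**3.
Order-3 pole: residue = g''(a)/2; g''(5/3) = 180597600/9899323, so the residue is 90298800/9899323.
List the singular points by increasing real part (a conjugate pair: the negative imaginary part first).

Radius of convergence at 0: 1/2.
At 1/2: a pole of order 3; residue -90298800/9899323.
At 5/3: a pole of order 3; residue 90298800/9899323.


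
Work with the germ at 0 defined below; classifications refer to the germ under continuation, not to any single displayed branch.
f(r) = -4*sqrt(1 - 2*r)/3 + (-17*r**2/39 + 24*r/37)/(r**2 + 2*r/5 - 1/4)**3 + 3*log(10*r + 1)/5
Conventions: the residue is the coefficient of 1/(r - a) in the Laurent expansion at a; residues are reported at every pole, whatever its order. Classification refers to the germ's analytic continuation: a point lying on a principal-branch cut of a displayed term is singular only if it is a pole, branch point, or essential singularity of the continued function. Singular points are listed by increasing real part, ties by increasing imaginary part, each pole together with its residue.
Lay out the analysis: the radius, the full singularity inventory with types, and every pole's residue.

Radius of convergence at 0: 1/10.
At -1/5 - (1/10)*sqrt(29): a pole of order 3; residue (5683375/70386654)*sqrt(29).
At -1/10: a logarithmic branch point.
At -1/5 + (1/10)*sqrt(29): a pole of order 3; residue -(5683375/70386654)*sqrt(29).
At 1/2: an algebraic (square-root) branch point.


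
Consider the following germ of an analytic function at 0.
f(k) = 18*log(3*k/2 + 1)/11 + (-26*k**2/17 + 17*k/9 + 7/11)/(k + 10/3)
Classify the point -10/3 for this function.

The point is a pole of order 1.

The denominator factor k + 10/3 vanishes at -10/3 and appears to the power 1; the numerator there equals -114377/5049, nonzero, and no other factor vanishes.
The branch terms are analytic at this point.
Hence a pole whose order is the multiplicity, 1.


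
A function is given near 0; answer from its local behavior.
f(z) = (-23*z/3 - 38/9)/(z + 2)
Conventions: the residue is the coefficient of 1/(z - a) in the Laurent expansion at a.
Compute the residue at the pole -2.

At the order-1 pole -2 set g(z) = (z - (-2))*f(z) = -23*z/3 - 38/9.
Simple pole: residue = g(a) at a = -2, which is 100/9.

The residue is 100/9.


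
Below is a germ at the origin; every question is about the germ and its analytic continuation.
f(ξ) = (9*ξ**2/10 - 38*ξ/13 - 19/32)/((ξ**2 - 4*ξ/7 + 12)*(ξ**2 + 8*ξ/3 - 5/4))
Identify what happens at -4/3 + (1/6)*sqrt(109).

The point is a pole of order 1.

The denominator factor ξ**2 + 8*ξ/3 - 5/4 vanishes at -4/3 + (1/6)*sqrt(109) and appears to the power 1; the numerator there equals 47603/6240 - (173/195)*sqrt(109), nonzero, and no other factor vanishes.
Hence a pole whose order is the multiplicity, 1.


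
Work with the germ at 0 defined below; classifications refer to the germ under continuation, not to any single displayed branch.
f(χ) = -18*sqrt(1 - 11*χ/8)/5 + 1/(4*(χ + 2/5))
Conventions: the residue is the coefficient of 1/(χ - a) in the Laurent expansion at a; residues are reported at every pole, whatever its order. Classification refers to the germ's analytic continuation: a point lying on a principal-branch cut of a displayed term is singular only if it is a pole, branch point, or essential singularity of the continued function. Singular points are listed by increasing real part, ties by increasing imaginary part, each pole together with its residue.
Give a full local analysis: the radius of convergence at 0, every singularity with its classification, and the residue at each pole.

Radius of convergence at 0: 2/5.
At -2/5: a pole of order 1; residue 1/4.
At 8/11: an algebraic (square-root) branch point.

Denominator factor (χ + 2/5): pole of order 1 at -2/5, modulus 2/5.
Branch term (-18/5)*sqrt(1 - χ/(8/11)): its argument vanishes at χ = 8/11, a square-root branch point, modulus 8/11.
The radius of convergence is the smallest modulus among the singular points: 2/5.
The branch term is analytic at -2/5 and contributes nothing to the residue; only the rational part matters.
At the order-1 pole -2/5 set g(χ) = (χ - (-2/5))*(rational part) = 1/4.
Simple pole: residue = g(a) at a = -2/5, which is 1/4.
List the singular points by increasing real part (a conjugate pair: the negative imaginary part first).


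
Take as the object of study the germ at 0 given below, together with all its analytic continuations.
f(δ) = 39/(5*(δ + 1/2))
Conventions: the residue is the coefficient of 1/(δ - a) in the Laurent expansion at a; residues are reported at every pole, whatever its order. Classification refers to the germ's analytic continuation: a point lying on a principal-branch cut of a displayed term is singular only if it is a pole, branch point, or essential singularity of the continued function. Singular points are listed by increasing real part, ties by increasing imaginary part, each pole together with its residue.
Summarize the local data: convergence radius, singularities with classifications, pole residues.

Denominator factor (δ + 1/2): pole of order 1 at -1/2, modulus 1/2.
The radius of convergence is the smallest modulus among the singular points: 1/2.
At the order-1 pole -1/2 set g(δ) = (δ - (-1/2))*f(δ) = 39/5.
Simple pole: residue = g(a) at a = -1/2, which is 39/5.

Radius of convergence at 0: 1/2.
At -1/2: a pole of order 1; residue 39/5.


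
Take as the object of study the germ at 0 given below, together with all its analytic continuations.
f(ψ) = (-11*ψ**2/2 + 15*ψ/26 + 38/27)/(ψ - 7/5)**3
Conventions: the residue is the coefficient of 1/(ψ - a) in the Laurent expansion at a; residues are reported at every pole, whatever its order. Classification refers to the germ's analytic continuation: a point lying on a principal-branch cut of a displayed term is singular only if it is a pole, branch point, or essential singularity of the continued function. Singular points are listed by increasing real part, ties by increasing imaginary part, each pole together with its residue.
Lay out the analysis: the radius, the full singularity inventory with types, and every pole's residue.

Denominator factor (ψ - 7/5)^3: pole of order 3 at 7/5, modulus 7/5.
The radius of convergence is the smallest modulus among the singular points: 7/5.
At the order-3 pole 7/5 set g(ψ) = (ψ - (7/5))^3*f(ψ) = -11*ψ**2/2 + 15*ψ/26 + 38/27.
Order-3 pole: residue = g''(a)/2; g''(7/5) = -11, so the residue is -11/2.

Radius of convergence at 0: 7/5.
At 7/5: a pole of order 3; residue -11/2.


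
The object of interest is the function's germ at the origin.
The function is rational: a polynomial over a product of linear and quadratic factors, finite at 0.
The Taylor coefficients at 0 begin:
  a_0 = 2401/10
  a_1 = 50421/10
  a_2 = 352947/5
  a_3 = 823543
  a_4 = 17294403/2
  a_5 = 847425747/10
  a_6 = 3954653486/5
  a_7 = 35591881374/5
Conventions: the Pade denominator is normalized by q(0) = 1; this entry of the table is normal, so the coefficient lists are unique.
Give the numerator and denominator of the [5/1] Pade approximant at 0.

Taylor coefficients needed (read off): a_0 = 2401/10, a_1 = 50421/10, a_2 = 352947/5, a_3 = 823543, a_4 = 17294403/2, a_5 = 847425747/10, a_6 = 3954653486/5.
Write the denominator as Q(ψ) = 1 + q1*ψ. Requiring Q*f - P = O(ψ^7) with deg P <= 5 kills the coefficients of ψ^6..ψ^6 in Q*f:
  ψ^6: a_6 + q1*a_5 = 0, i.e. 3954653486/5 + (847425747/10)*q1 = 0.
Solving this linear system: q1 = -28/3.
The numerator is Q*f truncated at degree 5: P0 = a_0 = 2401/10; P1 = a_1 + q1*a_0 = 16807/6; P2 = a_2 + q1*a_1 = 117649/5; P3 = a_3 + q1*a_2 = 823543/5; P4 = a_4 + q1*a_3 = 5764801/6; P5 = a_5 + q1*a_4 = 40353607/10.

The Pade approximant has numerator coefficients [2401/10, 16807/6, 117649/5, 823543/5, 5764801/6, 40353607/10]; denominator coefficients [1, -28/3].


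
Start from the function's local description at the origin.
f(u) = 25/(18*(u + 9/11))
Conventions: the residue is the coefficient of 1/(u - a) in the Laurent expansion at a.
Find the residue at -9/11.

At the order-1 pole -9/11 set g(u) = (u - (-9/11))*f(u) = 25/18.
Simple pole: residue = g(a) at a = -9/11, which is 25/18.

The residue is 25/18.


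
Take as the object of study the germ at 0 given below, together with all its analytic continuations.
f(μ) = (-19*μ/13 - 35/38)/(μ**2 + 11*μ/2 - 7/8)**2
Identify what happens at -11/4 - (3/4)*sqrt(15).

The denominator factor μ**2 + 11*μ/2 - 7/8 vanishes at -11/4 - (3/4)*sqrt(15) and appears to the power 2; the numerator there equals 3061/988 + (57/52)*sqrt(15), nonzero, and no other factor vanishes.
Hence a pole whose order is the multiplicity, 2.

The point is a pole of order 2.


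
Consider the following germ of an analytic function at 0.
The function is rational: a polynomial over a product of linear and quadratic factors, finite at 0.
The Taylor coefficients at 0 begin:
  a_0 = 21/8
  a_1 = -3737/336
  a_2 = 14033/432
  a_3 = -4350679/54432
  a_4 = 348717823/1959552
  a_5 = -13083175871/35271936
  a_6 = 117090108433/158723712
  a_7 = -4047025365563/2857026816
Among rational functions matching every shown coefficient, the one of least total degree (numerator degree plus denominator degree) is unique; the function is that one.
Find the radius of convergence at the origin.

The radius of convergence is 2/3.

No rational of total degree below 5 reproduces all 8 coefficients; solving the [1/4] Pade equations on them gives f(h) = (-h/7 - 7/2)/((h - 9/2)*(h + 2/3)**3), whose expansion matches every shown term.
Denominator factor (h + 2/3)^3: pole of order 3 at -2/3, modulus 2/3.
Denominator factor (h - 9/2): pole of order 1 at 9/2, modulus 9/2.
The radius of convergence is the smallest modulus among the singular points: 2/3.
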